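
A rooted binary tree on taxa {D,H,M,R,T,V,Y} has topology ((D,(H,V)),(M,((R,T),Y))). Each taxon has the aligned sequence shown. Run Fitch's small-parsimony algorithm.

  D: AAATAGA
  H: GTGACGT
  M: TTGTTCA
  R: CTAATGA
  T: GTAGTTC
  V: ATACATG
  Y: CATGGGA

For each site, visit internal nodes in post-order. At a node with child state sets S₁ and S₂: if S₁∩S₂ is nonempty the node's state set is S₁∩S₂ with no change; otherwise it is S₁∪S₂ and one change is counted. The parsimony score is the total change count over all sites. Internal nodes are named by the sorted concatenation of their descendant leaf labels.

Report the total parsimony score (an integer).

[col 0] HV: children H:{G}, V:{A} ∪→ {A,G}; cost 1
[col 0] DHV: children D:{A}, HV:{A,G} ∩→ {A}; cost 0
[col 0] RT: children R:{C}, T:{G} ∪→ {C,G}; cost 1
[col 0] RTY: children RT:{C,G}, Y:{C} ∩→ {C}; cost 0
[col 0] MRTY: children M:{T}, RTY:{C} ∪→ {C,T}; cost 1
[col 0] DHMRTVY: children DHV:{A}, MRTY:{C,T} ∪→ {A,C,T}; cost 1
[col 1] HV: children H:{T}, V:{T} ∩→ {T}; cost 0
[col 1] DHV: children D:{A}, HV:{T} ∪→ {A,T}; cost 1
[col 1] RT: children R:{T}, T:{T} ∩→ {T}; cost 0
[col 1] RTY: children RT:{T}, Y:{A} ∪→ {A,T}; cost 1
[col 1] MRTY: children M:{T}, RTY:{A,T} ∩→ {T}; cost 0
[col 1] DHMRTVY: children DHV:{A,T}, MRTY:{T} ∩→ {T}; cost 0
[col 2] HV: children H:{G}, V:{A} ∪→ {A,G}; cost 1
[col 2] DHV: children D:{A}, HV:{A,G} ∩→ {A}; cost 0
[col 2] RT: children R:{A}, T:{A} ∩→ {A}; cost 0
[col 2] RTY: children RT:{A}, Y:{T} ∪→ {A,T}; cost 1
[col 2] MRTY: children M:{G}, RTY:{A,T} ∪→ {A,G,T}; cost 1
[col 2] DHMRTVY: children DHV:{A}, MRTY:{A,G,T} ∩→ {A}; cost 0
[col 3] HV: children H:{A}, V:{C} ∪→ {A,C}; cost 1
[col 3] DHV: children D:{T}, HV:{A,C} ∪→ {A,C,T}; cost 1
[col 3] RT: children R:{A}, T:{G} ∪→ {A,G}; cost 1
[col 3] RTY: children RT:{A,G}, Y:{G} ∩→ {G}; cost 0
[col 3] MRTY: children M:{T}, RTY:{G} ∪→ {G,T}; cost 1
[col 3] DHMRTVY: children DHV:{A,C,T}, MRTY:{G,T} ∩→ {T}; cost 0
[col 4] HV: children H:{C}, V:{A} ∪→ {A,C}; cost 1
[col 4] DHV: children D:{A}, HV:{A,C} ∩→ {A}; cost 0
[col 4] RT: children R:{T}, T:{T} ∩→ {T}; cost 0
[col 4] RTY: children RT:{T}, Y:{G} ∪→ {G,T}; cost 1
[col 4] MRTY: children M:{T}, RTY:{G,T} ∩→ {T}; cost 0
[col 4] DHMRTVY: children DHV:{A}, MRTY:{T} ∪→ {A,T}; cost 1
[col 5] HV: children H:{G}, V:{T} ∪→ {G,T}; cost 1
[col 5] DHV: children D:{G}, HV:{G,T} ∩→ {G}; cost 0
[col 5] RT: children R:{G}, T:{T} ∪→ {G,T}; cost 1
[col 5] RTY: children RT:{G,T}, Y:{G} ∩→ {G}; cost 0
[col 5] MRTY: children M:{C}, RTY:{G} ∪→ {C,G}; cost 1
[col 5] DHMRTVY: children DHV:{G}, MRTY:{C,G} ∩→ {G}; cost 0
[col 6] HV: children H:{T}, V:{G} ∪→ {G,T}; cost 1
[col 6] DHV: children D:{A}, HV:{G,T} ∪→ {A,G,T}; cost 1
[col 6] RT: children R:{A}, T:{C} ∪→ {A,C}; cost 1
[col 6] RTY: children RT:{A,C}, Y:{A} ∩→ {A}; cost 0
[col 6] MRTY: children M:{A}, RTY:{A} ∩→ {A}; cost 0
[col 6] DHMRTVY: children DHV:{A,G,T}, MRTY:{A} ∩→ {A}; cost 0
per-site changes: [4, 2, 3, 4, 3, 3, 3]; total = 22

22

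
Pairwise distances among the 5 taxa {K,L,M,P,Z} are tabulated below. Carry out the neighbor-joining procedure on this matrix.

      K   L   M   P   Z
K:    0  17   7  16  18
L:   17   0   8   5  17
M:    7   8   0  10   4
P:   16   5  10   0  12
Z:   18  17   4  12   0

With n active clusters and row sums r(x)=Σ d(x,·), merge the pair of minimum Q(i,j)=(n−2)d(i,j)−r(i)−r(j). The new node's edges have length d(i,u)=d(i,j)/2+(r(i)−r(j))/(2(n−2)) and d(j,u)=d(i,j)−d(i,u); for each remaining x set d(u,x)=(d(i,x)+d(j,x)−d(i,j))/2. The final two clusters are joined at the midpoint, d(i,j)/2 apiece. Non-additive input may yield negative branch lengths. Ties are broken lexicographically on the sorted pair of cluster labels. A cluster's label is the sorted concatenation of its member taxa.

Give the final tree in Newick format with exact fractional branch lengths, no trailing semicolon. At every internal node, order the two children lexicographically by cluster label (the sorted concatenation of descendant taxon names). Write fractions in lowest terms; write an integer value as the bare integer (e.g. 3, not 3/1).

(((K:69/8,(L:19/6,P:11/6):43/8):15/8,M:-17/8):49/16,Z:49/16)

1. join L+P (d=5, Q=-75) ⇒ LP; edges |L|=19/6, |P|=11/6
  updated: d(K,LP)=14, d(LP,M)=13/2, d(LP,Z)=12
2. join K+LP (d=14, Q=-87/2) ⇒ KLP; edges |K|=69/8, |LP|=43/8
  updated: d(KLP,M)=-1/4, d(KLP,Z)=8
3. join KLP+M (d=-1/4, Q=-47/4) ⇒ KLMP; edges |KLP|=15/8, |M|=-17/8
  updated: d(KLMP,Z)=49/8
4. join KLMP+Z (d=49/8) ⇒ KLMPZ; edges |KLMP|=49/16, |Z|=49/16
final tree: (((K:69/8,(L:19/6,P:11/6):43/8):15/8,M:-17/8):49/16,Z:49/16)
total length: 199/8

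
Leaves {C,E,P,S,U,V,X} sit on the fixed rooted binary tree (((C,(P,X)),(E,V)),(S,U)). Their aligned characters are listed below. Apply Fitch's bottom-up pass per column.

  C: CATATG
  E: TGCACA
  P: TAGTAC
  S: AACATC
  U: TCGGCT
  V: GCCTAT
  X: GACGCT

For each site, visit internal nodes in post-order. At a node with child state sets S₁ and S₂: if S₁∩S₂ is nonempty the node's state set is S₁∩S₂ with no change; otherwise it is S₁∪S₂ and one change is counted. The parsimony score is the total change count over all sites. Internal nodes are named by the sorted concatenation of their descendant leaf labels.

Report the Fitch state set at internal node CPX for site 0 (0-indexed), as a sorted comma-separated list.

C,G,T

[col 0] PX: children P:{T}, X:{G} ∪→ {G,T}; cost 1
[col 0] CPX: children C:{C}, PX:{G,T} ∪→ {C,G,T}; cost 1
[col 0] EV: children E:{T}, V:{G} ∪→ {G,T}; cost 1
[col 0] CEPVX: children CPX:{C,G,T}, EV:{G,T} ∩→ {G,T}; cost 0
[col 0] SU: children S:{A}, U:{T} ∪→ {A,T}; cost 1
[col 0] CEPSUVX: children CEPVX:{G,T}, SU:{A,T} ∩→ {T}; cost 0
[col 1] PX: children P:{A}, X:{A} ∩→ {A}; cost 0
[col 1] CPX: children C:{A}, PX:{A} ∩→ {A}; cost 0
[col 1] EV: children E:{G}, V:{C} ∪→ {C,G}; cost 1
[col 1] CEPVX: children CPX:{A}, EV:{C,G} ∪→ {A,C,G}; cost 1
[col 1] SU: children S:{A}, U:{C} ∪→ {A,C}; cost 1
[col 1] CEPSUVX: children CEPVX:{A,C,G}, SU:{A,C} ∩→ {A,C}; cost 0
[col 2] PX: children P:{G}, X:{C} ∪→ {C,G}; cost 1
[col 2] CPX: children C:{T}, PX:{C,G} ∪→ {C,G,T}; cost 1
[col 2] EV: children E:{C}, V:{C} ∩→ {C}; cost 0
[col 2] CEPVX: children CPX:{C,G,T}, EV:{C} ∩→ {C}; cost 0
[col 2] SU: children S:{C}, U:{G} ∪→ {C,G}; cost 1
[col 2] CEPSUVX: children CEPVX:{C}, SU:{C,G} ∩→ {C}; cost 0
[col 3] PX: children P:{T}, X:{G} ∪→ {G,T}; cost 1
[col 3] CPX: children C:{A}, PX:{G,T} ∪→ {A,G,T}; cost 1
[col 3] EV: children E:{A}, V:{T} ∪→ {A,T}; cost 1
[col 3] CEPVX: children CPX:{A,G,T}, EV:{A,T} ∩→ {A,T}; cost 0
[col 3] SU: children S:{A}, U:{G} ∪→ {A,G}; cost 1
[col 3] CEPSUVX: children CEPVX:{A,T}, SU:{A,G} ∩→ {A}; cost 0
[col 4] PX: children P:{A}, X:{C} ∪→ {A,C}; cost 1
[col 4] CPX: children C:{T}, PX:{A,C} ∪→ {A,C,T}; cost 1
[col 4] EV: children E:{C}, V:{A} ∪→ {A,C}; cost 1
[col 4] CEPVX: children CPX:{A,C,T}, EV:{A,C} ∩→ {A,C}; cost 0
[col 4] SU: children S:{T}, U:{C} ∪→ {C,T}; cost 1
[col 4] CEPSUVX: children CEPVX:{A,C}, SU:{C,T} ∩→ {C}; cost 0
[col 5] PX: children P:{C}, X:{T} ∪→ {C,T}; cost 1
[col 5] CPX: children C:{G}, PX:{C,T} ∪→ {C,G,T}; cost 1
[col 5] EV: children E:{A}, V:{T} ∪→ {A,T}; cost 1
[col 5] CEPVX: children CPX:{C,G,T}, EV:{A,T} ∩→ {T}; cost 0
[col 5] SU: children S:{C}, U:{T} ∪→ {C,T}; cost 1
[col 5] CEPSUVX: children CEPVX:{T}, SU:{C,T} ∩→ {T}; cost 0
per-site changes: [4, 3, 3, 4, 4, 4]; total = 22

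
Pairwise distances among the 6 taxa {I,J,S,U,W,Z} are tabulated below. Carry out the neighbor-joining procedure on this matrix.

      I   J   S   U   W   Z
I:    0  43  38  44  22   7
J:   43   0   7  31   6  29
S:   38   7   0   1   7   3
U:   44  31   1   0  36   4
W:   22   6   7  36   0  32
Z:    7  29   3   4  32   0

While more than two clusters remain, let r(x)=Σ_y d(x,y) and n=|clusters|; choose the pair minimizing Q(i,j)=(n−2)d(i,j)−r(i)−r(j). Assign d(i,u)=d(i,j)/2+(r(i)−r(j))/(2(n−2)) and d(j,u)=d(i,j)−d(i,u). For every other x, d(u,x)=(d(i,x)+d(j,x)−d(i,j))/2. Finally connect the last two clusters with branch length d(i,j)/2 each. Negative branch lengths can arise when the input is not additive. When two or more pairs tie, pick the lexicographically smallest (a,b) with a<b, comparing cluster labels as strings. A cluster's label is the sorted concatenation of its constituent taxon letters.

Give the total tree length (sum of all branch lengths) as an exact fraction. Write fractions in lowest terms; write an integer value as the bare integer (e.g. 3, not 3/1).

iteration 1: select I,Z (d=7, Q=-201); attach at lengths (107/8, -51/8); label the merged cluster IZ
  updated: d(IZ,J)=65/2, d(IZ,S)=17, d(IZ,U)=41/2, d(IZ,W)=47/2
iteration 2: select J,W (d=6, Q=-131); attach at lengths (11/3, 7/3); label the merged cluster JW
  updated: d(IZ,JW)=25, d(JW,S)=4, d(JW,U)=61/2
iteration 3: select IZ,U (d=41/2, Q=-147/2); attach at lengths (103/8, 61/8); label the merged cluster IUZ
  updated: d(IUZ,JW)=35/2, d(IUZ,S)=-5/4
iteration 4: select IUZ,JW (d=35/2, Q=-81/4); attach at lengths (49/8, 91/8); label the merged cluster IJUWZ
  updated: d(IJUWZ,S)=-59/8
iteration 5: select IJUWZ,S (d=-59/8); attach at lengths (-59/16, -59/16); label the merged cluster IJSUWZ
final tree: ((((I:107/8,Z:-51/8):103/8,U:61/8):49/8,(J:11/3,W:7/3):91/8):-59/16,S:-59/16)
total length: 349/8

349/8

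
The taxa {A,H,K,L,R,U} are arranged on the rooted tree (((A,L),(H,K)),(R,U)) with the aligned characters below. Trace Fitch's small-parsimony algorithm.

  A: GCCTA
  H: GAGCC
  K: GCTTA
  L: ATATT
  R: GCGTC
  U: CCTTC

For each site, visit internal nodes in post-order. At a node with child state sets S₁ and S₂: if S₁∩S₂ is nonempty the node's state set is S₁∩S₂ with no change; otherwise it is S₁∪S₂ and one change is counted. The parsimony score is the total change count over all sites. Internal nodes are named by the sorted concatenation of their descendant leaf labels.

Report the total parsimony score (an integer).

[col 0] AL: children A:{G}, L:{A} ∪→ {A,G}; cost 1
[col 0] HK: children H:{G}, K:{G} ∩→ {G}; cost 0
[col 0] AHKL: children AL:{A,G}, HK:{G} ∩→ {G}; cost 0
[col 0] RU: children R:{G}, U:{C} ∪→ {C,G}; cost 1
[col 0] AHKLRU: children AHKL:{G}, RU:{C,G} ∩→ {G}; cost 0
[col 1] AL: children A:{C}, L:{T} ∪→ {C,T}; cost 1
[col 1] HK: children H:{A}, K:{C} ∪→ {A,C}; cost 1
[col 1] AHKL: children AL:{C,T}, HK:{A,C} ∩→ {C}; cost 0
[col 1] RU: children R:{C}, U:{C} ∩→ {C}; cost 0
[col 1] AHKLRU: children AHKL:{C}, RU:{C} ∩→ {C}; cost 0
[col 2] AL: children A:{C}, L:{A} ∪→ {A,C}; cost 1
[col 2] HK: children H:{G}, K:{T} ∪→ {G,T}; cost 1
[col 2] AHKL: children AL:{A,C}, HK:{G,T} ∪→ {A,C,G,T}; cost 1
[col 2] RU: children R:{G}, U:{T} ∪→ {G,T}; cost 1
[col 2] AHKLRU: children AHKL:{A,C,G,T}, RU:{G,T} ∩→ {G,T}; cost 0
[col 3] AL: children A:{T}, L:{T} ∩→ {T}; cost 0
[col 3] HK: children H:{C}, K:{T} ∪→ {C,T}; cost 1
[col 3] AHKL: children AL:{T}, HK:{C,T} ∩→ {T}; cost 0
[col 3] RU: children R:{T}, U:{T} ∩→ {T}; cost 0
[col 3] AHKLRU: children AHKL:{T}, RU:{T} ∩→ {T}; cost 0
[col 4] AL: children A:{A}, L:{T} ∪→ {A,T}; cost 1
[col 4] HK: children H:{C}, K:{A} ∪→ {A,C}; cost 1
[col 4] AHKL: children AL:{A,T}, HK:{A,C} ∩→ {A}; cost 0
[col 4] RU: children R:{C}, U:{C} ∩→ {C}; cost 0
[col 4] AHKLRU: children AHKL:{A}, RU:{C} ∪→ {A,C}; cost 1
per-site changes: [2, 2, 4, 1, 3]; total = 12

12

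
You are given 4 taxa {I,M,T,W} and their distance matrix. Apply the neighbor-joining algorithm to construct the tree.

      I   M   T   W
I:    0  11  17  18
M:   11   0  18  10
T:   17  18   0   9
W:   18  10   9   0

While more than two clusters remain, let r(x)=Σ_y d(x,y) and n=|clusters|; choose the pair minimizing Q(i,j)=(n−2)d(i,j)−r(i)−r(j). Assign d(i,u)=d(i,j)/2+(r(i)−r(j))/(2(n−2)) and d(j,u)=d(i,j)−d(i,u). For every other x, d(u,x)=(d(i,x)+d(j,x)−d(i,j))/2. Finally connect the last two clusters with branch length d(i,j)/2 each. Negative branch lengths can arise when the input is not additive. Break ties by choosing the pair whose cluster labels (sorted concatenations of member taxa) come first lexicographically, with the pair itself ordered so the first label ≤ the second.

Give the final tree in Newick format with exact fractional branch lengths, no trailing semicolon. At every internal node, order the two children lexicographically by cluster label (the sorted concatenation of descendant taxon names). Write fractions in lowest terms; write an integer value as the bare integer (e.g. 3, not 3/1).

(((I:29/4,M:15/4):23/4,T:25/4):11/8,W:11/8)

1. join I+M (d=11, Q=-63) ⇒ IM; edges |I|=29/4, |M|=15/4
  updated: d(IM,T)=12, d(IM,W)=17/2
2. join IM+T (d=12, Q=-59/2) ⇒ IMT; edges |IM|=23/4, |T|=25/4
  updated: d(IMT,W)=11/4
3. join IMT+W (d=11/4) ⇒ IMTW; edges |IMT|=11/8, |W|=11/8
final tree: (((I:29/4,M:15/4):23/4,T:25/4):11/8,W:11/8)
total length: 103/4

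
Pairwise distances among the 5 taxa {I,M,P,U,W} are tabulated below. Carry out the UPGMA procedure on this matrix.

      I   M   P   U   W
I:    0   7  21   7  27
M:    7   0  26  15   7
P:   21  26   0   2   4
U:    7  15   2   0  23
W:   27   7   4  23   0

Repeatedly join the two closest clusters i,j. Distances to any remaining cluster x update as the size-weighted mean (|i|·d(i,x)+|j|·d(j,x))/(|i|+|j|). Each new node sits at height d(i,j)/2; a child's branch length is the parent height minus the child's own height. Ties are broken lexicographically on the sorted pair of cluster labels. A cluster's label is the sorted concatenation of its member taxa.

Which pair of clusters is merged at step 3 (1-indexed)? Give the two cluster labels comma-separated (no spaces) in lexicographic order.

1. join P+U (d=2) ⇒ PU; edges |P|=1, |U|=1
  updated: d(I,PU)=14, d(M,PU)=41/2, d(PU,W)=27/2
2. join I+M (d=7) ⇒ IM; edges |I|=7/2, |M|=7/2
  updated: d(IM,PU)=69/4, d(IM,W)=17
3. join PU+W (d=27/2) ⇒ PUW; edges |PU|=23/4, |W|=27/4
  updated: d(IM,PUW)=103/6
4. join IM+PUW (d=103/6) ⇒ IMPUW; edges |IM|=61/12, |PUW|=11/6
final tree: ((I:7/2,M:7/2):61/12,((P:1,U:1):23/4,W:27/4):11/6)
total length: 341/12

PU,W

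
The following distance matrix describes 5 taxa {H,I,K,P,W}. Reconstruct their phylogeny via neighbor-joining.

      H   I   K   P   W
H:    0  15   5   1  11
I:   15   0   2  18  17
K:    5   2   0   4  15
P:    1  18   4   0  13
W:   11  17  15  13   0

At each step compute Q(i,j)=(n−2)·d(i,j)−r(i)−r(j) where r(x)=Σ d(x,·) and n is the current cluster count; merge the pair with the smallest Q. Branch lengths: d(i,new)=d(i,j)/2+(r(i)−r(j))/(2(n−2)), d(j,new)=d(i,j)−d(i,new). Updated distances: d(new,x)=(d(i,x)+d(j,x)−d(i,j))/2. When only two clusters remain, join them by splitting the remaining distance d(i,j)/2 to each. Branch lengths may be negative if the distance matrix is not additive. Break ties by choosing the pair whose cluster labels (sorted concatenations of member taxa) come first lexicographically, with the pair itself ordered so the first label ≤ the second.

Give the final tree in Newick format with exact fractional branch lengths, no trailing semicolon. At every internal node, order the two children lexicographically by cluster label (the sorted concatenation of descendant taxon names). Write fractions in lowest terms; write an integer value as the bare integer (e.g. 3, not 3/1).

step 1: merge (I,K) at d=2, Q=-72; branch lengths I→16/3, K→-10/3; new cluster IK
  updated: d(H,IK)=9, d(IK,P)=10, d(IK,W)=15
step 2: merge (H,P) at d=1, Q=-43; branch lengths H→-1/4, P→5/4; new cluster HP
  updated: d(HP,IK)=9, d(HP,W)=23/2
step 3: merge (HP,IK) at d=9, Q=-71/2; branch lengths HP→11/4, IK→25/4; new cluster HIKP
  updated: d(HIKP,W)=35/4
step 4: merge (HIKP,W) at d=35/4; branch lengths HIKP→35/8, W→35/8; new cluster HIKPW
final tree: (((H:-1/4,P:5/4):11/4,(I:16/3,K:-10/3):25/4):35/8,W:35/8)
total length: 83/4

(((H:-1/4,P:5/4):11/4,(I:16/3,K:-10/3):25/4):35/8,W:35/8)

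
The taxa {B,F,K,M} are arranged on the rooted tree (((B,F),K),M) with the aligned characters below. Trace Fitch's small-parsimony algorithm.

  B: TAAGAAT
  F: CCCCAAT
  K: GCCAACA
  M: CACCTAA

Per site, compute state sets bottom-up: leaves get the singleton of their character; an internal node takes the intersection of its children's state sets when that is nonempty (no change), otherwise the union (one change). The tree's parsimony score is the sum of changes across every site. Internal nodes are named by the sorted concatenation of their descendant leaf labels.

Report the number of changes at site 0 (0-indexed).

BF@0: {T} ∪ {C} = {C,T} (union, +1)
BFK@0: {C,T} ∪ {G} = {C,G,T} (union, +1)
BFKM@0: {C,G,T} ∩ {C} = {C} (intersection, +0)
BF@1: {A} ∪ {C} = {A,C} (union, +1)
BFK@1: {A,C} ∩ {C} = {C} (intersection, +0)
BFKM@1: {C} ∪ {A} = {A,C} (union, +1)
BF@2: {A} ∪ {C} = {A,C} (union, +1)
BFK@2: {A,C} ∩ {C} = {C} (intersection, +0)
BFKM@2: {C} ∩ {C} = {C} (intersection, +0)
BF@3: {G} ∪ {C} = {C,G} (union, +1)
BFK@3: {C,G} ∪ {A} = {A,C,G} (union, +1)
BFKM@3: {A,C,G} ∩ {C} = {C} (intersection, +0)
BF@4: {A} ∩ {A} = {A} (intersection, +0)
BFK@4: {A} ∩ {A} = {A} (intersection, +0)
BFKM@4: {A} ∪ {T} = {A,T} (union, +1)
BF@5: {A} ∩ {A} = {A} (intersection, +0)
BFK@5: {A} ∪ {C} = {A,C} (union, +1)
BFKM@5: {A,C} ∩ {A} = {A} (intersection, +0)
BF@6: {T} ∩ {T} = {T} (intersection, +0)
BFK@6: {T} ∪ {A} = {A,T} (union, +1)
BFKM@6: {A,T} ∩ {A} = {A} (intersection, +0)
per-site changes: [2, 2, 1, 2, 1, 1, 1]; total = 10

2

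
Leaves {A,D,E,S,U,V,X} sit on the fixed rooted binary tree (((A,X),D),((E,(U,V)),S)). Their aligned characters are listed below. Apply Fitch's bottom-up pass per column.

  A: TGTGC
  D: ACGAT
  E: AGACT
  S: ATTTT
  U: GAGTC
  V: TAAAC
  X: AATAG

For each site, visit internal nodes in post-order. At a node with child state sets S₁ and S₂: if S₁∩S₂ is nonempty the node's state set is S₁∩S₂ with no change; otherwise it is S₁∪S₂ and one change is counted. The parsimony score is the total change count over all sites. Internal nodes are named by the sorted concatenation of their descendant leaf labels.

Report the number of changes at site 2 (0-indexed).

3

AX@0: {T} ∪ {A} = {A,T} (union, +1)
ADX@0: {A,T} ∩ {A} = {A} (intersection, +0)
UV@0: {G} ∪ {T} = {G,T} (union, +1)
EUV@0: {A} ∪ {G,T} = {A,G,T} (union, +1)
ESUV@0: {A,G,T} ∩ {A} = {A} (intersection, +0)
ADESUVX@0: {A} ∩ {A} = {A} (intersection, +0)
AX@1: {G} ∪ {A} = {A,G} (union, +1)
ADX@1: {A,G} ∪ {C} = {A,C,G} (union, +1)
UV@1: {A} ∩ {A} = {A} (intersection, +0)
EUV@1: {G} ∪ {A} = {A,G} (union, +1)
ESUV@1: {A,G} ∪ {T} = {A,G,T} (union, +1)
ADESUVX@1: {A,C,G} ∩ {A,G,T} = {A,G} (intersection, +0)
AX@2: {T} ∩ {T} = {T} (intersection, +0)
ADX@2: {T} ∪ {G} = {G,T} (union, +1)
UV@2: {G} ∪ {A} = {A,G} (union, +1)
EUV@2: {A} ∩ {A,G} = {A} (intersection, +0)
ESUV@2: {A} ∪ {T} = {A,T} (union, +1)
ADESUVX@2: {G,T} ∩ {A,T} = {T} (intersection, +0)
AX@3: {G} ∪ {A} = {A,G} (union, +1)
ADX@3: {A,G} ∩ {A} = {A} (intersection, +0)
UV@3: {T} ∪ {A} = {A,T} (union, +1)
EUV@3: {C} ∪ {A,T} = {A,C,T} (union, +1)
ESUV@3: {A,C,T} ∩ {T} = {T} (intersection, +0)
ADESUVX@3: {A} ∪ {T} = {A,T} (union, +1)
AX@4: {C} ∪ {G} = {C,G} (union, +1)
ADX@4: {C,G} ∪ {T} = {C,G,T} (union, +1)
UV@4: {C} ∩ {C} = {C} (intersection, +0)
EUV@4: {T} ∪ {C} = {C,T} (union, +1)
ESUV@4: {C,T} ∩ {T} = {T} (intersection, +0)
ADESUVX@4: {C,G,T} ∩ {T} = {T} (intersection, +0)
per-site changes: [3, 4, 3, 4, 3]; total = 17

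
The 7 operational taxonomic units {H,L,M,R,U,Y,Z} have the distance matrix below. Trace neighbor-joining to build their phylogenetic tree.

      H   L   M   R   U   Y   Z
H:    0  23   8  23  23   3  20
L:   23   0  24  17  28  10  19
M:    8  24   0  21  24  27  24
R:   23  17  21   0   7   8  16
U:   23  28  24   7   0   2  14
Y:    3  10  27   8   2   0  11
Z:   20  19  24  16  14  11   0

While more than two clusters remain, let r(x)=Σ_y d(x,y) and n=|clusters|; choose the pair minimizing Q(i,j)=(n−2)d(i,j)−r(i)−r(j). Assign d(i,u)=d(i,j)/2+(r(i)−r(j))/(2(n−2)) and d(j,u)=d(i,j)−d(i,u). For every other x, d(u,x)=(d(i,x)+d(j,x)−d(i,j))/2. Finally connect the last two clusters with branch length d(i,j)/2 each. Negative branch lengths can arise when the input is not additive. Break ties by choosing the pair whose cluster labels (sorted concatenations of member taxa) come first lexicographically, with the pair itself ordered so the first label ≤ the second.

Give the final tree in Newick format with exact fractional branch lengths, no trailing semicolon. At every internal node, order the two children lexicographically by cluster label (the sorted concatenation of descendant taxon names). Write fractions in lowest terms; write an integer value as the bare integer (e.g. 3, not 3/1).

step 1: merge (H,M) at d=8, Q=-188; branch lengths H→6/5, M→34/5; new cluster HM
  updated: d(HM,L)=39/2, d(HM,R)=18, d(HM,U)=39/2, d(HM,Y)=11, d(HM,Z)=18
step 2: merge (R,U) at d=7, Q=-217/2; branch lengths R→47/16, U→65/16; new cluster RU
  updated: d(HM,RU)=61/4, d(L,RU)=19, d(RU,Y)=3/2, d(RU,Z)=23/2
step 3: merge (RU,Y) at d=3/2, Q=-305/4; branch lengths RU→73/24, Y→-37/24; new cluster RUY
  updated: d(HM,RUY)=99/8, d(L,RUY)=55/4, d(RUY,Z)=21/2
step 4: merge (HM,L) at d=39/2, Q=-505/8; branch lengths HM→293/32, L→331/32; new cluster HLM
  updated: d(HLM,RUY)=53/16, d(HLM,Z)=35/4
step 5: merge (HLM,RUY) at d=53/16, Q=-361/16; branch lengths HLM→25/32, RUY→81/32; new cluster HLMRUY
  updated: d(HLMRUY,Z)=255/32
step 6: merge (HLMRUY,Z) at d=255/32; branch lengths HLMRUY→255/64, Z→255/64; new cluster HLMRUYZ
final tree: ((((H:6/5,M:34/5):293/32,L:331/32):25/32,((R:47/16,U:65/16):73/24,Y:-37/24):81/32):255/64,Z:255/64)
total length: 1513/32

((((H:6/5,M:34/5):293/32,L:331/32):25/32,((R:47/16,U:65/16):73/24,Y:-37/24):81/32):255/64,Z:255/64)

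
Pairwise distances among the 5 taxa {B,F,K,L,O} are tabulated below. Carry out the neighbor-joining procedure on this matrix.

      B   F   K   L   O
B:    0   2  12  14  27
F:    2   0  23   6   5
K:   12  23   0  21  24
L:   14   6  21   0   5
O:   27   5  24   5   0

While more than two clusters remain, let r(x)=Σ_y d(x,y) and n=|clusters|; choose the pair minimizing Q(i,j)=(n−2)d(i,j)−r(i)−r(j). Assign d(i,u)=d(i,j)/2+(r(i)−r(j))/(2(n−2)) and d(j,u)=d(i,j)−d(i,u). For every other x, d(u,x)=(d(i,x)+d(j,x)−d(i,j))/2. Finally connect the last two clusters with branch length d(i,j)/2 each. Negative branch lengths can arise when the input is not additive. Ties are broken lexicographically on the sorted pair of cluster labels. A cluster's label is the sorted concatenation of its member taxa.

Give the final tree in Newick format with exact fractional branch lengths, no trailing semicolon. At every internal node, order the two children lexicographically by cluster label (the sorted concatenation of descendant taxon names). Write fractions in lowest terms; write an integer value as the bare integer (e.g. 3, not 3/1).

((((B:11/6,K:61/6):33/4,F:-7/4):19/4,L:3/4):17/8,O:17/8)

step 1: merge (B,K) at d=12, Q=-99; branch lengths B→11/6, K→61/6; new cluster BK
  updated: d(BK,F)=13/2, d(BK,L)=23/2, d(BK,O)=39/2
step 2: merge (BK,F) at d=13/2, Q=-42; branch lengths BK→33/4, F→-7/4; new cluster BFK
  updated: d(BFK,L)=11/2, d(BFK,O)=9
step 3: merge (BFK,L) at d=11/2, Q=-39/2; branch lengths BFK→19/4, L→3/4; new cluster BFKL
  updated: d(BFKL,O)=17/4
step 4: merge (BFKL,O) at d=17/4; branch lengths BFKL→17/8, O→17/8; new cluster BFKLO
final tree: ((((B:11/6,K:61/6):33/4,F:-7/4):19/4,L:3/4):17/8,O:17/8)
total length: 113/4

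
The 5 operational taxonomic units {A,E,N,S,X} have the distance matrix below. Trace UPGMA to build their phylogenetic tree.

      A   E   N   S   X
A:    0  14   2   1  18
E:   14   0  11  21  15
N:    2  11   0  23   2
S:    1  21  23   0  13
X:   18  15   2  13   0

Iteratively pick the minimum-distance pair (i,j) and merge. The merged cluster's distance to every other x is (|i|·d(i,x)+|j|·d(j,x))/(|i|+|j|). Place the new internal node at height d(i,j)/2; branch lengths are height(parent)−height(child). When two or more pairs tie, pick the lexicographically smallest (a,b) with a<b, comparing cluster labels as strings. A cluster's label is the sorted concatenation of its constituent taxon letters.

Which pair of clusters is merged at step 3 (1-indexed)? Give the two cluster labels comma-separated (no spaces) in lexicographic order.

E,NX

1. join A+S (d=1) ⇒ AS; edges |A|=1/2, |S|=1/2
  updated: d(AS,E)=35/2, d(AS,N)=25/2, d(AS,X)=31/2
2. join N+X (d=2) ⇒ NX; edges |N|=1, |X|=1
  updated: d(AS,NX)=14, d(E,NX)=13
3. join E+NX (d=13) ⇒ ENX; edges |E|=13/2, |NX|=11/2
  updated: d(AS,ENX)=91/6
4. join AS+ENX (d=91/6) ⇒ AENSX; edges |AS|=85/12, |ENX|=13/12
final tree: ((A:1/2,S:1/2):85/12,(E:13/2,(N:1,X:1):11/2):13/12)
total length: 139/6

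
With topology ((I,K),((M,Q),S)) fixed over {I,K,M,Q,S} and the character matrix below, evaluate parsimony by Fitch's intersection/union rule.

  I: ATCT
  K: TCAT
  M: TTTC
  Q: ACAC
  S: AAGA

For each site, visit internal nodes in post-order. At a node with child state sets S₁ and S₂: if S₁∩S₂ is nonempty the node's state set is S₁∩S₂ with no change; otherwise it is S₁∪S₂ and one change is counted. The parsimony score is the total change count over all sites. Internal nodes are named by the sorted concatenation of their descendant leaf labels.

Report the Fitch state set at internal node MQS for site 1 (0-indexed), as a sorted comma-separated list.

A,C,T

IK@0: {A} ∪ {T} = {A,T} (union, +1)
MQ@0: {T} ∪ {A} = {A,T} (union, +1)
MQS@0: {A,T} ∩ {A} = {A} (intersection, +0)
IKMQS@0: {A,T} ∩ {A} = {A} (intersection, +0)
IK@1: {T} ∪ {C} = {C,T} (union, +1)
MQ@1: {T} ∪ {C} = {C,T} (union, +1)
MQS@1: {C,T} ∪ {A} = {A,C,T} (union, +1)
IKMQS@1: {C,T} ∩ {A,C,T} = {C,T} (intersection, +0)
IK@2: {C} ∪ {A} = {A,C} (union, +1)
MQ@2: {T} ∪ {A} = {A,T} (union, +1)
MQS@2: {A,T} ∪ {G} = {A,G,T} (union, +1)
IKMQS@2: {A,C} ∩ {A,G,T} = {A} (intersection, +0)
IK@3: {T} ∩ {T} = {T} (intersection, +0)
MQ@3: {C} ∩ {C} = {C} (intersection, +0)
MQS@3: {C} ∪ {A} = {A,C} (union, +1)
IKMQS@3: {T} ∪ {A,C} = {A,C,T} (union, +1)
per-site changes: [2, 3, 3, 2]; total = 10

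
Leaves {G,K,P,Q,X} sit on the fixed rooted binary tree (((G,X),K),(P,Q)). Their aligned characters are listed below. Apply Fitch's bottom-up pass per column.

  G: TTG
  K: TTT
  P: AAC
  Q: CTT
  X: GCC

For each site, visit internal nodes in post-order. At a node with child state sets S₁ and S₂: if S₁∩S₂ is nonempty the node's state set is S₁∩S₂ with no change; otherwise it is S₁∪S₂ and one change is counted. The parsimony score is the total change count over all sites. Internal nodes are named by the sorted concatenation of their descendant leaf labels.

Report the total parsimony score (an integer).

[col 0] GX: children G:{T}, X:{G} ∪→ {G,T}; cost 1
[col 0] GKX: children GX:{G,T}, K:{T} ∩→ {T}; cost 0
[col 0] PQ: children P:{A}, Q:{C} ∪→ {A,C}; cost 1
[col 0] GKPQX: children GKX:{T}, PQ:{A,C} ∪→ {A,C,T}; cost 1
[col 1] GX: children G:{T}, X:{C} ∪→ {C,T}; cost 1
[col 1] GKX: children GX:{C,T}, K:{T} ∩→ {T}; cost 0
[col 1] PQ: children P:{A}, Q:{T} ∪→ {A,T}; cost 1
[col 1] GKPQX: children GKX:{T}, PQ:{A,T} ∩→ {T}; cost 0
[col 2] GX: children G:{G}, X:{C} ∪→ {C,G}; cost 1
[col 2] GKX: children GX:{C,G}, K:{T} ∪→ {C,G,T}; cost 1
[col 2] PQ: children P:{C}, Q:{T} ∪→ {C,T}; cost 1
[col 2] GKPQX: children GKX:{C,G,T}, PQ:{C,T} ∩→ {C,T}; cost 0
per-site changes: [3, 2, 3]; total = 8

8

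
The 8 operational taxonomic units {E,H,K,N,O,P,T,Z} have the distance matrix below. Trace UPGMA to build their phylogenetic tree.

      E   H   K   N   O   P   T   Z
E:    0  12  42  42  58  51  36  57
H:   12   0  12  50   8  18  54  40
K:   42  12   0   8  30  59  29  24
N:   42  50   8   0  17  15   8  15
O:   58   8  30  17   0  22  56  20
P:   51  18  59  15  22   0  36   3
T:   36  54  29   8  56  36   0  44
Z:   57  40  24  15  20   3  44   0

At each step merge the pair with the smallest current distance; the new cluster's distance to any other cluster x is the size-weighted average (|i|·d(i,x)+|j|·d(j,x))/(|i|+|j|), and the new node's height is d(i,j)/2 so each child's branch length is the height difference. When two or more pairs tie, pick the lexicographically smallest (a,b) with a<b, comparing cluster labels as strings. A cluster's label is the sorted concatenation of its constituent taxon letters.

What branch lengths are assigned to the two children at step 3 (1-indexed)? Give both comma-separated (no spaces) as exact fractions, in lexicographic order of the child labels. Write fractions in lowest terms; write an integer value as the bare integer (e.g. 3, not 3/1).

step 1: merge (P,Z) at d=3; branch lengths P→3/2, Z→3/2; new cluster PZ
  updated: d(E,PZ)=54, d(H,PZ)=29, d(K,PZ)=83/2, d(N,PZ)=15, d(O,PZ)=21, d(PZ,T)=40
step 2: merge (H,O) at d=8; branch lengths H→4, O→4; new cluster HO
  updated: d(E,HO)=35, d(HO,K)=21, d(HO,N)=67/2, d(HO,PZ)=25, d(HO,T)=55
step 3: merge (K,N) at d=8; branch lengths K→4, N→4; new cluster KN
  updated: d(E,KN)=42, d(HO,KN)=109/4, d(KN,PZ)=113/4, d(KN,T)=37/2
step 4: merge (KN,T) at d=37/2; branch lengths KN→21/4, T→37/4; new cluster KNT
  updated: d(E,KNT)=40, d(HO,KNT)=73/2, d(KNT,PZ)=193/6
step 5: merge (HO,PZ) at d=25; branch lengths HO→17/2, PZ→11; new cluster HOPZ
  updated: d(E,HOPZ)=89/2, d(HOPZ,KNT)=103/3
step 6: merge (HOPZ,KNT) at d=103/3; branch lengths HOPZ→14/3, KNT→95/12; new cluster HKNOPTZ
  updated: d(E,HKNOPTZ)=298/7
step 7: merge (E,HKNOPTZ) at d=298/7; branch lengths E→149/7, HKNOPTZ→173/42; new cluster EHKNOPTZ
final tree: (E:149/7,(((H:4,O:4):17/2,(P:3/2,Z:3/2):11):14/3,((K:4,N:4):21/4,T:37/4):95/12):173/42)
total length: 7643/84

4,4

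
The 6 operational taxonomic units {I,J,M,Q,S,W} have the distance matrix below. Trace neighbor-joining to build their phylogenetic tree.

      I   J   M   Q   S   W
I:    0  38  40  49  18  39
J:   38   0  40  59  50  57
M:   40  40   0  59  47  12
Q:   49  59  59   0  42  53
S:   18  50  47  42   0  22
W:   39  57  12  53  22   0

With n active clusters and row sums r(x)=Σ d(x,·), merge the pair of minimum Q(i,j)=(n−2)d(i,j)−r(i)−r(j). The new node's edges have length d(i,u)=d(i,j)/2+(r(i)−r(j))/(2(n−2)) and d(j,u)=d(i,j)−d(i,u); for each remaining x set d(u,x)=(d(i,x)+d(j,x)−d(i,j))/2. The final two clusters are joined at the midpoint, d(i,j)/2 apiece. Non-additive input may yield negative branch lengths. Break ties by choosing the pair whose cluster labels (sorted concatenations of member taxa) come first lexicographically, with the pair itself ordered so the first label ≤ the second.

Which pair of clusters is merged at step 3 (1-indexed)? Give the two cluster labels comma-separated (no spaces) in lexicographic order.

step 1: merge (M,W) at d=12, Q=-333; branch lengths M→63/8, W→33/8; new cluster MW
  updated: d(I,MW)=67/2, d(J,MW)=85/2, d(MW,Q)=50, d(MW,S)=57/2
step 2: merge (I,S) at d=18, Q=-223; branch lengths I→9, S→9; new cluster IS
  updated: d(IS,J)=35, d(IS,MW)=22, d(IS,Q)=73/2
step 3: merge (IS,Q) at d=73/2, Q=-166; branch lengths IS→21/4, Q→125/4; new cluster IQS
  updated: d(IQS,J)=115/4, d(IQS,MW)=71/4
step 4: merge (IQS,J) at d=115/4, Q=-89; branch lengths IQS→2, J→107/4; new cluster IJQS
  updated: d(IJQS,MW)=63/4
step 5: merge (IJQS,MW) at d=63/4; branch lengths IJQS→63/8, MW→63/8; new cluster IJMQSW
final tree: ((((I:9,S:9):21/4,Q:125/4):2,J:107/4):63/8,(M:63/8,W:33/8):63/8)
total length: 111

IS,Q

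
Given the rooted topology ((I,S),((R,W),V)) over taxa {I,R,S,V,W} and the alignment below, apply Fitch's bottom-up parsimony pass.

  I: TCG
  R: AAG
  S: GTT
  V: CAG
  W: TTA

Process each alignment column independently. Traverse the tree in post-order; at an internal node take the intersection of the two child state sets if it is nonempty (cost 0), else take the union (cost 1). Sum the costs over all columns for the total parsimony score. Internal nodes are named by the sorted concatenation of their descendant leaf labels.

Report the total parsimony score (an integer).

8

[col 0] IS: children I:{T}, S:{G} ∪→ {G,T}; cost 1
[col 0] RW: children R:{A}, W:{T} ∪→ {A,T}; cost 1
[col 0] RVW: children RW:{A,T}, V:{C} ∪→ {A,C,T}; cost 1
[col 0] IRSVW: children IS:{G,T}, RVW:{A,C,T} ∩→ {T}; cost 0
[col 1] IS: children I:{C}, S:{T} ∪→ {C,T}; cost 1
[col 1] RW: children R:{A}, W:{T} ∪→ {A,T}; cost 1
[col 1] RVW: children RW:{A,T}, V:{A} ∩→ {A}; cost 0
[col 1] IRSVW: children IS:{C,T}, RVW:{A} ∪→ {A,C,T}; cost 1
[col 2] IS: children I:{G}, S:{T} ∪→ {G,T}; cost 1
[col 2] RW: children R:{G}, W:{A} ∪→ {A,G}; cost 1
[col 2] RVW: children RW:{A,G}, V:{G} ∩→ {G}; cost 0
[col 2] IRSVW: children IS:{G,T}, RVW:{G} ∩→ {G}; cost 0
per-site changes: [3, 3, 2]; total = 8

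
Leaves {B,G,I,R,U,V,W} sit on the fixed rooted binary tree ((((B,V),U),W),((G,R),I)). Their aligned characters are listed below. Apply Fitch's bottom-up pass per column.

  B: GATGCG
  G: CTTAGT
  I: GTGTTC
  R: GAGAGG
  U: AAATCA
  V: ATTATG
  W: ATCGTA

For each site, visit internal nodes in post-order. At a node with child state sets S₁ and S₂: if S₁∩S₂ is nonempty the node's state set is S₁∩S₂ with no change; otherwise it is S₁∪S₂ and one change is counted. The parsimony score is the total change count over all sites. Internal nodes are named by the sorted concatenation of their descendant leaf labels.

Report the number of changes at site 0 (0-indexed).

3

BV@0: {G} ∪ {A} = {A,G} (union, +1)
BUV@0: {A,G} ∩ {A} = {A} (intersection, +0)
BUVW@0: {A} ∩ {A} = {A} (intersection, +0)
GR@0: {C} ∪ {G} = {C,G} (union, +1)
GIR@0: {C,G} ∩ {G} = {G} (intersection, +0)
BGIRUVW@0: {A} ∪ {G} = {A,G} (union, +1)
BV@1: {A} ∪ {T} = {A,T} (union, +1)
BUV@1: {A,T} ∩ {A} = {A} (intersection, +0)
BUVW@1: {A} ∪ {T} = {A,T} (union, +1)
GR@1: {T} ∪ {A} = {A,T} (union, +1)
GIR@1: {A,T} ∩ {T} = {T} (intersection, +0)
BGIRUVW@1: {A,T} ∩ {T} = {T} (intersection, +0)
BV@2: {T} ∩ {T} = {T} (intersection, +0)
BUV@2: {T} ∪ {A} = {A,T} (union, +1)
BUVW@2: {A,T} ∪ {C} = {A,C,T} (union, +1)
GR@2: {T} ∪ {G} = {G,T} (union, +1)
GIR@2: {G,T} ∩ {G} = {G} (intersection, +0)
BGIRUVW@2: {A,C,T} ∪ {G} = {A,C,G,T} (union, +1)
BV@3: {G} ∪ {A} = {A,G} (union, +1)
BUV@3: {A,G} ∪ {T} = {A,G,T} (union, +1)
BUVW@3: {A,G,T} ∩ {G} = {G} (intersection, +0)
GR@3: {A} ∩ {A} = {A} (intersection, +0)
GIR@3: {A} ∪ {T} = {A,T} (union, +1)
BGIRUVW@3: {G} ∪ {A,T} = {A,G,T} (union, +1)
BV@4: {C} ∪ {T} = {C,T} (union, +1)
BUV@4: {C,T} ∩ {C} = {C} (intersection, +0)
BUVW@4: {C} ∪ {T} = {C,T} (union, +1)
GR@4: {G} ∩ {G} = {G} (intersection, +0)
GIR@4: {G} ∪ {T} = {G,T} (union, +1)
BGIRUVW@4: {C,T} ∩ {G,T} = {T} (intersection, +0)
BV@5: {G} ∩ {G} = {G} (intersection, +0)
BUV@5: {G} ∪ {A} = {A,G} (union, +1)
BUVW@5: {A,G} ∩ {A} = {A} (intersection, +0)
GR@5: {T} ∪ {G} = {G,T} (union, +1)
GIR@5: {G,T} ∪ {C} = {C,G,T} (union, +1)
BGIRUVW@5: {A} ∪ {C,G,T} = {A,C,G,T} (union, +1)
per-site changes: [3, 3, 4, 4, 3, 4]; total = 21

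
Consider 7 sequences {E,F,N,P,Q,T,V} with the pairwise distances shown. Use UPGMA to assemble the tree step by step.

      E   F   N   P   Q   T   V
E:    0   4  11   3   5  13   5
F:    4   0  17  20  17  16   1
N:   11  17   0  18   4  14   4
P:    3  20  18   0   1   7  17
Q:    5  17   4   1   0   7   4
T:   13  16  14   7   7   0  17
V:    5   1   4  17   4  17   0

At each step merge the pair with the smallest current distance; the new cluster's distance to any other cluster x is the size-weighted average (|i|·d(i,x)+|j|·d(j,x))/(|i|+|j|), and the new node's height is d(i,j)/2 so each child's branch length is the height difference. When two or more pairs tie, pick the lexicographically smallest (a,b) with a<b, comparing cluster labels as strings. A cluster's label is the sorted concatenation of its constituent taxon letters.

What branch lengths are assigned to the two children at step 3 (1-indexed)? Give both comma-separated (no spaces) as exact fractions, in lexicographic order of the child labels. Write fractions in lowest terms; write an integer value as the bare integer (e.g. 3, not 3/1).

2,3/2

1. join F+V (d=1) ⇒ FV; edges |F|=1/2, |V|=1/2
  updated: d(E,FV)=9/2, d(FV,N)=21/2, d(FV,P)=37/2, d(FV,Q)=21/2, d(FV,T)=33/2
2. join P+Q (d=1) ⇒ PQ; edges |P|=1/2, |Q|=1/2
  updated: d(E,PQ)=4, d(FV,PQ)=29/2, d(N,PQ)=11, d(PQ,T)=7
3. join E+PQ (d=4) ⇒ EPQ; edges |E|=2, |PQ|=3/2
  updated: d(EPQ,FV)=67/6, d(EPQ,N)=11, d(EPQ,T)=9
4. join EPQ+T (d=9) ⇒ EPQT; edges |EPQ|=5/2, |T|=9/2
  updated: d(EPQT,FV)=25/2, d(EPQT,N)=47/4
5. join FV+N (d=21/2) ⇒ FNV; edges |FV|=19/4, |N|=21/4
  updated: d(EPQT,FNV)=49/4
6. join EPQT+FNV (d=49/4) ⇒ EFNPQTV; edges |EPQT|=13/8, |FNV|=7/8
final tree: (((E:2,(P:1/2,Q:1/2):3/2):5/2,T:9/2):13/8,((F:1/2,V:1/2):19/4,N:21/4):7/8)
total length: 25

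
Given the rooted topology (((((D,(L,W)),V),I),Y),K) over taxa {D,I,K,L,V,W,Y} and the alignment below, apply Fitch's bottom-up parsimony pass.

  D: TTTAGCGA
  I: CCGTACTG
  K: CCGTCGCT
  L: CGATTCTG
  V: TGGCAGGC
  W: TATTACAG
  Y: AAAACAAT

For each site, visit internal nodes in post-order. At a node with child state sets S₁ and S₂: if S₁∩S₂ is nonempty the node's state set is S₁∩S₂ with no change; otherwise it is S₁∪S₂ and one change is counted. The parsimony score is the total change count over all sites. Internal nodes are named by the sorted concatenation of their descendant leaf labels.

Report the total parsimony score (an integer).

site 0, node LW: L={C} ∪ W={T} → {C,T} (+1)
site 0, node DLW: D={T} ∩ LW={C,T} → {T} (+0)
site 0, node DLVW: DLW={T} ∩ V={T} → {T} (+0)
site 0, node DILVW: DLVW={T} ∪ I={C} → {C,T} (+1)
site 0, node DILVWY: DILVW={C,T} ∪ Y={A} → {A,C,T} (+1)
site 0, node DIKLVWY: DILVWY={A,C,T} ∩ K={C} → {C} (+0)
site 1, node LW: L={G} ∪ W={A} → {A,G} (+1)
site 1, node DLW: D={T} ∪ LW={A,G} → {A,G,T} (+1)
site 1, node DLVW: DLW={A,G,T} ∩ V={G} → {G} (+0)
site 1, node DILVW: DLVW={G} ∪ I={C} → {C,G} (+1)
site 1, node DILVWY: DILVW={C,G} ∪ Y={A} → {A,C,G} (+1)
site 1, node DIKLVWY: DILVWY={A,C,G} ∩ K={C} → {C} (+0)
site 2, node LW: L={A} ∪ W={T} → {A,T} (+1)
site 2, node DLW: D={T} ∩ LW={A,T} → {T} (+0)
site 2, node DLVW: DLW={T} ∪ V={G} → {G,T} (+1)
site 2, node DILVW: DLVW={G,T} ∩ I={G} → {G} (+0)
site 2, node DILVWY: DILVW={G} ∪ Y={A} → {A,G} (+1)
site 2, node DIKLVWY: DILVWY={A,G} ∩ K={G} → {G} (+0)
site 3, node LW: L={T} ∩ W={T} → {T} (+0)
site 3, node DLW: D={A} ∪ LW={T} → {A,T} (+1)
site 3, node DLVW: DLW={A,T} ∪ V={C} → {A,C,T} (+1)
site 3, node DILVW: DLVW={A,C,T} ∩ I={T} → {T} (+0)
site 3, node DILVWY: DILVW={T} ∪ Y={A} → {A,T} (+1)
site 3, node DIKLVWY: DILVWY={A,T} ∩ K={T} → {T} (+0)
site 4, node LW: L={T} ∪ W={A} → {A,T} (+1)
site 4, node DLW: D={G} ∪ LW={A,T} → {A,G,T} (+1)
site 4, node DLVW: DLW={A,G,T} ∩ V={A} → {A} (+0)
site 4, node DILVW: DLVW={A} ∩ I={A} → {A} (+0)
site 4, node DILVWY: DILVW={A} ∪ Y={C} → {A,C} (+1)
site 4, node DIKLVWY: DILVWY={A,C} ∩ K={C} → {C} (+0)
site 5, node LW: L={C} ∩ W={C} → {C} (+0)
site 5, node DLW: D={C} ∩ LW={C} → {C} (+0)
site 5, node DLVW: DLW={C} ∪ V={G} → {C,G} (+1)
site 5, node DILVW: DLVW={C,G} ∩ I={C} → {C} (+0)
site 5, node DILVWY: DILVW={C} ∪ Y={A} → {A,C} (+1)
site 5, node DIKLVWY: DILVWY={A,C} ∪ K={G} → {A,C,G} (+1)
site 6, node LW: L={T} ∪ W={A} → {A,T} (+1)
site 6, node DLW: D={G} ∪ LW={A,T} → {A,G,T} (+1)
site 6, node DLVW: DLW={A,G,T} ∩ V={G} → {G} (+0)
site 6, node DILVW: DLVW={G} ∪ I={T} → {G,T} (+1)
site 6, node DILVWY: DILVW={G,T} ∪ Y={A} → {A,G,T} (+1)
site 6, node DIKLVWY: DILVWY={A,G,T} ∪ K={C} → {A,C,G,T} (+1)
site 7, node LW: L={G} ∩ W={G} → {G} (+0)
site 7, node DLW: D={A} ∪ LW={G} → {A,G} (+1)
site 7, node DLVW: DLW={A,G} ∪ V={C} → {A,C,G} (+1)
site 7, node DILVW: DLVW={A,C,G} ∩ I={G} → {G} (+0)
site 7, node DILVWY: DILVW={G} ∪ Y={T} → {G,T} (+1)
site 7, node DIKLVWY: DILVWY={G,T} ∩ K={T} → {T} (+0)
per-site changes: [3, 4, 3, 3, 3, 3, 5, 3]; total = 27

27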